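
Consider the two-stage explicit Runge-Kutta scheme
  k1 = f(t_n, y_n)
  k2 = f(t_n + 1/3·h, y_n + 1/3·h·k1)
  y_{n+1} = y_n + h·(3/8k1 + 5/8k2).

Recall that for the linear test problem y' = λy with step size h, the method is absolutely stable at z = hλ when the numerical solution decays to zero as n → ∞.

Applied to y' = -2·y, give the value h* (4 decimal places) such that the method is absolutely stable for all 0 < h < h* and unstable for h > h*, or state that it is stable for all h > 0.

(-4.8000,0); λ=-2 ⇒ h* = (24/5)/2 = 2.4000.

On y'=λy, z=hλ:
  k1=λy_n ⇒ h·k1=z·y_n;  k2=λ(1+1/3z)y_n ⇒ h·k2=z(1+1/3z)y_n
  y_{n+1}/y_n = 1 + 3/8z + 5/8z(1+1/3z) = 1 + z + 5/24z²
  R(z) = 1 + z + 5/24z².

Find x<0 with |R(x)|<1.
x=-1.17: |R|=0.1152
R=1: x+5/24x²=0 ⇒ x=−24/5=-4.8000; min R=1−1/(4·5/24)=-0.2000>−1
Confirm numerically:
  x=-4.124: |R|=0.41920 <1
  x=-4.108: |R|=0.40776 <1
  x=-3.916: |R|=0.27880 <1
  x=-3.583: |R|=0.09156 <1
  x=-5.311: |R|=1.56540 >1
  x=-5.257: |R|=1.50051 >1
Stable set (-4.8000, 0).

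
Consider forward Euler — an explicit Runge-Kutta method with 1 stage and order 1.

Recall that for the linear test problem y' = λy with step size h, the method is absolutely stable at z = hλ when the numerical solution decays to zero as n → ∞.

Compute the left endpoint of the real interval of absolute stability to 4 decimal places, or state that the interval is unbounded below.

left endpoint -2.0000.

Test eqn y'=λy, z=hλ:
  order 1, 1-stage ⇒ R(z)=1+z
  (e.g. R(-0.97)=0.03000, |R|=0.03000)

Need |R(x)|<1, x<0.
x=-0.97: |R|=0.0300
|R(-1.79)|=0.7900 |R(-0.61)|=0.3900 |R(-0.6)|=0.4000
Bisect:
  x_lo=-2.6741 |R|=1.6741  x_hi=-0.3440 |R|=0.6560
  mid=-1.50902 |R|=0.50902 →hi
  mid=-2.09154 |R|=1.09154 →lo
  mid=-1.80028 |R|=0.80028 →hi
  mid=-1.94591 |R|=0.94591 →hi
  mid=-2.01873 |R|=1.01873 →lo
  mid=-1.98232 |R|=0.98232 →hi
  mid=-2.00052 |R|=1.00052 →lo
  ...
  [-2.00010,-1.99996] ⇒ x*=-2.0000
Stable set (-2.0000, 0).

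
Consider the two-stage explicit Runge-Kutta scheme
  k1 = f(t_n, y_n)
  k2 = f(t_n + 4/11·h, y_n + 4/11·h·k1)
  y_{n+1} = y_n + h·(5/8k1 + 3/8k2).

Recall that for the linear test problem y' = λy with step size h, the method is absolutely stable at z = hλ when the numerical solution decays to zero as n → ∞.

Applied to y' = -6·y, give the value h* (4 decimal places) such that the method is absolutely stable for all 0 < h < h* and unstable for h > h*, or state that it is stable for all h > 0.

Set f=λy, z=hλ:
  k1=λy_n ⇒ h·k1=z·y_n;  k2=λ(1+4/11z)y_n ⇒ h·k2=z(1+4/11z)y_n
  y_{n+1}/y_n = 1 + 5/8z + 3/8z(1+4/11z) = 1 + z + 3/22z²
  so R(z) = 1 + z + 3/22z².

Solve |R(x)|<1 on ℝ⁻.
x=-0.66: |R|=0.3994
R=1: x+3/22x²=0 ⇒ x=−22/3=-7.3333; min R=1−1/(4·3/22)=-0.8333>−1
Confirm numerically:
  x=-5.328: |R|=0.45697 <1
  x=-5.212: |R|=0.50769 <1
  x=-4.993: |R|=0.59345 <1
  x=-4.943: |R|=0.61119 <1
  x=-7.777: |R|=1.47051 >1
  x=-7.691: |R|=1.37511 >1
  x=-7.363: |R|=1.02979 >1
Interval (-7.3333, 0).

(-7.3333,0); λ=-6 ⇒ h* = (22/3)/6 = 1.2222.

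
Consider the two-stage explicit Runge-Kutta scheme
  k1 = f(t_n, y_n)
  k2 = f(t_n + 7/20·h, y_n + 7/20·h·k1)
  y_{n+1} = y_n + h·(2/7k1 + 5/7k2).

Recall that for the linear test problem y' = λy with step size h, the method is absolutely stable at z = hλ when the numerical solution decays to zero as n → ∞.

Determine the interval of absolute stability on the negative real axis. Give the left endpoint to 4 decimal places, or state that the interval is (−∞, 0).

(-4.0000, 0).

Test eqn y'=λy, z=hλ:
  k1=λy_n ⇒ h·k1=z·y_n;  k2=λ(1+7/20z)y_n ⇒ h·k2=z(1+7/20z)y_n
  y_{n+1}/y_n = 1 + 2/7z + 5/7z(1+7/20z) = 1 + z + 1/4z²
  Hence R(z) = 1 + z + 1/4z².

Find x<0 with |R(x)|<1.
x=-0.53: |R|=0.5402
R=1: x+1/4x²=0 ⇒ x=−4=-4.0000; min R=1−1/(4·1/4)=0.0000>−1
Confirm numerically:
  x=-3.815: |R|=0.82356 <1
  x=-3.173: |R|=0.34398 <1
  x=-1.900: |R|=0.00250 <1
  x=-4.314: |R|=1.33865 >1
  x=-4.043: |R|=1.04346 >1
Stable set (-4.0000, 0).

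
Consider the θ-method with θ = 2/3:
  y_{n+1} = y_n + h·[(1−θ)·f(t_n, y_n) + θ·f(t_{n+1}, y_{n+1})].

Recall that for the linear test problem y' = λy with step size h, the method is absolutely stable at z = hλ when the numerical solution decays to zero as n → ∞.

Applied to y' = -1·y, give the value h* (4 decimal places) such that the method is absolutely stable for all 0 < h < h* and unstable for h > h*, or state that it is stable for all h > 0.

unbounded; (−∞, 0). Any h>0 works for λ=-1.

With y'=λy (z=hλ):
  y_{n+1} = y_n + z·[1/3·y_n + 2/3·y_{n+1}] ⇒ (1 − 2/3z)y_{n+1} = (1 + 1/3z)y_n
  Hence R(z) = (1 + 1/3z)/(1 − 2/3z).

Find x<0 with |R(x)|<1.
x=-0.45: |R|=0.6538
x=-2: |R|=0.1429
x=-10: |R|=0.3043
x=-100: |R|=0.4778
θ=2/3≥1/2 ⇒ |1+1/3x|<|1−2/3x| ∀x<0 ⇒ unbounded interval.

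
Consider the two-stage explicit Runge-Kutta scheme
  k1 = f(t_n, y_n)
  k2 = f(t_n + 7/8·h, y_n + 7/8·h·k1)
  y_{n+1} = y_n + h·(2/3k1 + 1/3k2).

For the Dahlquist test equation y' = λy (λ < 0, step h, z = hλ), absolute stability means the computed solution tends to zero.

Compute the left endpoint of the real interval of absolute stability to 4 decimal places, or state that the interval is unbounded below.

left endpoint -3.4286.

Set f=λy, z=hλ:
  k1=λy_n ⇒ h·k1=z·y_n;  k2=λ(1+7/8z)y_n ⇒ h·k2=z(1+7/8z)y_n
  y_{n+1}/y_n = 1 + 2/3z + 1/3z(1+7/8z) = 1 + z + 7/24z²
  ⇒ R(z) = 1 + z + 7/24z².

Find x<0 with |R(x)|<1.
x=-0.69: |R|=0.4489
R=1: x+7/24x²=0 ⇒ x=−24/7=-3.4286; min R=1−1/(4·7/24)=0.1429>−1
Confirm numerically:
  x=-2.903: |R|=0.55499 <1
  x=-2.288: |R|=0.23886 <1
  x=-1.636: |R|=0.14464 <1
  x=-3.982: |R|=1.64276 >1
  x=-3.935: |R|=1.58123 >1
Interval (-3.4286, 0).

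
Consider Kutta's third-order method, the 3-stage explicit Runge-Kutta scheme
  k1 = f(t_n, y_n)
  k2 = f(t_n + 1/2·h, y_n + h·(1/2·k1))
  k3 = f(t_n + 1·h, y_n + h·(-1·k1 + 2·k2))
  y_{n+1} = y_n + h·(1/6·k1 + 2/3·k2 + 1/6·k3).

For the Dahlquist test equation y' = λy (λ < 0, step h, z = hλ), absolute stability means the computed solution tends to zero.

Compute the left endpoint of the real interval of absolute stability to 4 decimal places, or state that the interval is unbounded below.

With y'=λy (z=hλ):
  order 3, 3-stage ⇒ R(z)=1+z+z^2/2+z^3/6
  (e.g. R(-1.32)=0.16787, |R|=0.16787)

Boundary: |R(x)|=1, x<0.
x=-1.32: |R|=0.1679
|R(-2.13)|=0.4721 |R(-1.55)|=0.0306 |R(-0.62)|=0.5325
Bisect:
  x_lo=-3.3176 |R|=2.9001  x_hi=-0.1199 |R|=0.8870
  mid=-1.71873 |R|=0.08791 →hi
  mid=-2.51816 |R|=1.00892 →lo
  mid=-2.11844 |R|=0.45907 →hi
  mid=-2.31830 |R|=0.70767 →hi
  mid=-2.41823 |R|=0.85121 →hi
  mid=-2.46819 |R|=0.92823 →hi
  mid=-2.49317 |R|=0.96811 →hi
  mid=-2.50566 |R|=0.98840 →hi
  ...
  [-2.51289,-2.51269] ⇒ x*=-2.5127
So |R|<1 on (-2.5127, 0).

left endpoint -2.5127.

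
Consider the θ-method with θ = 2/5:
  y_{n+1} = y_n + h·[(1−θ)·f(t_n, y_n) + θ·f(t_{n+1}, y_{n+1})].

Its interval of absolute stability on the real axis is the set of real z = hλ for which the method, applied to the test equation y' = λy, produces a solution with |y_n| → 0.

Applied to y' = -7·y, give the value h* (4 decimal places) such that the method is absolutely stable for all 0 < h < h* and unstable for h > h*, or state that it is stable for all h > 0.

With y'=λy (z=hλ):
  y_{n+1} = y_n + z·[3/5·y_n + 2/5·y_{n+1}] ⇒ (1 − 2/5z)y_{n+1} = (1 + 3/5z)y_n
  Hence R(z) = (1 + 3/5z)/(1 − 2/5z).

Boundary: |R(x)|=1, x<0.
x=-1.75: |R|=0.0294
R=−1: 1+3/5x = −1+2/5x ⇒ -1/5x=2 ⇒ x=2/(-1/5)=-10.0000
Confirm numerically:
  x=-9.351: |R|=0.97262 <1
  x=-8.185: |R|=0.91507 <1
  x=-4.327: |R|=0.58452 <1
  x=-10.513: |R|=1.01971 >1
  x=-10.173: |R|=1.00683 >1
  x=-10.078: |R|=1.00310 >1
Interval (-10.0000, 0).

(-10.0000,0); λ=-7 ⇒ h* = (10)/7 = 1.4286.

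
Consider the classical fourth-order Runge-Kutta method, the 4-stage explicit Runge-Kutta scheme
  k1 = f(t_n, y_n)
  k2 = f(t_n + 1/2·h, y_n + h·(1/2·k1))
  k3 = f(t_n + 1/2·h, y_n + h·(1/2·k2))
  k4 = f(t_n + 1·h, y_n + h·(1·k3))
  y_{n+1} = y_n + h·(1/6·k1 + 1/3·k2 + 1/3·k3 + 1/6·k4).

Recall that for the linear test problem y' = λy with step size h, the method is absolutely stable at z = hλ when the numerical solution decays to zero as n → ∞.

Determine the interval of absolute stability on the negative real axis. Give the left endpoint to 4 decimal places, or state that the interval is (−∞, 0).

(-2.7853, 0).

With y'=λy (z=hλ):
  order 4, 4-stage ⇒ R(z)=1+z+z^2/2+z^3/6+z^4/24
  (e.g. R(-1.2)=0.31840, |R|=0.31840)

Find x<0 with |R(x)|<1.
x=-1.2: |R|=0.3184
|R(-2.6)|=0.7547 |R(-2.36)|=0.5266 |R(-1.33)|=0.2927
Bisect:
  x_lo=-3.5807 |R|=3.0278  x_hi=-0.3050 |R|=0.7371
  mid=-1.94285 |R|=0.31588 →hi
  mid=-2.76175 |R|=0.96508 →hi
  mid=-3.17120 |R|=1.75575 →lo
  mid=-2.96648 |R|=1.30935 →lo
  mid=-2.86411 |R|=1.12549 →lo
  mid=-2.81293 |R|=1.04248 →lo
  mid=-2.78734 |R|=1.00309 →lo
  mid=-2.77455 |R|=0.98392 →hi
  mid=-2.78094 |R|=0.99346 →hi
  ...
  [-2.78534,-2.78514] ⇒ x*=-2.7853
So |R|<1 on (-2.7853, 0).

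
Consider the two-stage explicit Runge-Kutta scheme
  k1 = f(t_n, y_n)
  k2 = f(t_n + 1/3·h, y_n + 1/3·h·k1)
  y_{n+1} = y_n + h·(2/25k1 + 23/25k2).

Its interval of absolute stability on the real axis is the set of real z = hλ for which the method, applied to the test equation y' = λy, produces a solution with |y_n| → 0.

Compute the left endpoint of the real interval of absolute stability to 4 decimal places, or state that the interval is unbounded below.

z* = -3.2609.

With y'=λy (z=hλ):
  k1=λy_n ⇒ h·k1=z·y_n;  k2=λ(1+1/3z)y_n ⇒ h·k2=z(1+1/3z)y_n
  y_{n+1}/y_n = 1 + 2/25z + 23/25z(1+1/3z) = 1 + z + 23/75z²
  so R(z) = 1 + z + 23/75z².

Find x<0 with |R(x)|<1.
x=-1: |R|=0.3067
R=1: x+23/75x²=0 ⇒ x=−75/23=-3.2609; min R=1−1/(4·23/75)=0.1848>−1
Confirm numerically:
  x=-3.139: |R|=0.88269 <1
  x=-2.774: |R|=0.58582 <1
  x=-2.708: |R|=0.54087 <1
  x=-2.594: |R|=0.46951 <1
  x=-3.777: |R|=1.59782 >1
  x=-3.540: |R|=1.30302 >1
Interval (-3.2609, 0).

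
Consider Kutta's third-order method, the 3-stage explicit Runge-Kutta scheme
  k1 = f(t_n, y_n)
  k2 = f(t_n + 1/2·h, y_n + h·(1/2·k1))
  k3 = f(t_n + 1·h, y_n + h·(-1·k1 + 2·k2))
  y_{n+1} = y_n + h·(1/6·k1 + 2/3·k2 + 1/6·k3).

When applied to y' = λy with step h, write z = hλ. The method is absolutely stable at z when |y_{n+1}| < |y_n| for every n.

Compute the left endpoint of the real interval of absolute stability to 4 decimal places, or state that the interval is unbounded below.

Set f=λy, z=hλ:
  order 3, 3-stage ⇒ R(z)=1+z+z^2/2+z^3/6
  (e.g. R(-1.67)=-0.05179, |R|=0.05179)

Boundary: |R(x)|=1, x<0.
x=-1.67: |R|=0.0518
|R(-2.5)|=0.9792 |R(-2.04)|=0.3741 |R(-1.72)|=0.0889
Bisect:
  x_lo=-3.3359 |R|=2.9589  x_hi=-0.2045 |R|=0.8150
  mid=-1.77019 |R|=0.12791 →hi
  mid=-2.55305 |R|=1.06751 →lo
  mid=-2.16162 |R|=0.50872 →hi
  mid=-2.35734 |R|=0.76212 →hi
  mid=-2.45519 |R|=0.90785 →hi
  mid=-2.50412 |R|=0.98588 →hi
  mid=-2.52859 |R|=1.02624 →lo
  mid=-2.51635 |R|=1.00594 →lo
  mid=-2.51024 |R|=0.99588 →hi
  mid=-2.51330 |R|=1.00091 →lo
  ...
  [-2.51291,-2.51272] ⇒ x*=-2.5127
So |R|<1 on (-2.5127, 0).

left endpoint -2.5127.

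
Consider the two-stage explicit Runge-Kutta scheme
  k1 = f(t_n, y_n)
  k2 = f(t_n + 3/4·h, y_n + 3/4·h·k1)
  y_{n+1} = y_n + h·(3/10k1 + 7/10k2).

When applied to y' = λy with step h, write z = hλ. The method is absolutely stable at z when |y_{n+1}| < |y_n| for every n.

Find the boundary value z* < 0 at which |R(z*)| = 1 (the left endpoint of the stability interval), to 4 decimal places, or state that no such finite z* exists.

left endpoint -1.9048.

Set f=λy, z=hλ:
  k1=λy_n ⇒ h·k1=z·y_n;  k2=λ(1+3/4z)y_n ⇒ h·k2=z(1+3/4z)y_n
  y_{n+1}/y_n = 1 + 3/10z + 7/10z(1+3/4z) = 1 + z + 21/40z²
  ⇒ R(z) = 1 + z + 21/40z².

Need |R(x)|<1, x<0.
x=-0.54: |R|=0.6131
R=1: x+21/40x²=0 ⇒ x=−40/21=-1.9048; min R=1−1/(4·21/40)=0.5238>−1
Confirm numerically:
  x=-1.616: |R|=0.75501 <1
  x=-1.563: |R|=0.71956 <1
  x=-1.400: |R|=0.62900 <1
  x=-2.018: |R|=1.11997 >1
  x=-1.929: |R|=1.02455 >1
Interval (-1.9048, 0).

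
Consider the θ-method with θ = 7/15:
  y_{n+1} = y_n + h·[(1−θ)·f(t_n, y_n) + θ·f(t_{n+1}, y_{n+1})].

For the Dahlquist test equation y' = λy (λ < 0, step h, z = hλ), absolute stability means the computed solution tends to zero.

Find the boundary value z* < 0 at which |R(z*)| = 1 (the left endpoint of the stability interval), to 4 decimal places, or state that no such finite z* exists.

Set f=λy, z=hλ:
  y_{n+1} = y_n + z·[8/15·y_n + 7/15·y_{n+1}] ⇒ (1 − 7/15z)y_{n+1} = (1 + 8/15z)y_n
  so R(z) = (1 + 8/15z)/(1 − 7/15z).

Find x<0 with |R(x)|<1.
x=-0.85: |R|=0.3914
R=−1: 1+8/15x = −1+7/15x ⇒ -1/15x=2 ⇒ x=2/(-1/15)=-30.0000
Confirm numerically:
  x=-28.531: |R|=0.99316 <1
  x=-21.920: |R|=0.95203 <1
  x=-15.894: |R|=0.88828 <1
  x=-15.431: |R|=0.88157 <1
  x=-30.436: |R|=1.00191 >1
  x=-30.396: |R|=1.00174 >1
  x=-30.361: |R|=1.00159 >1
So |R|<1 on (-30.0000, 0).

left endpoint -30.0000.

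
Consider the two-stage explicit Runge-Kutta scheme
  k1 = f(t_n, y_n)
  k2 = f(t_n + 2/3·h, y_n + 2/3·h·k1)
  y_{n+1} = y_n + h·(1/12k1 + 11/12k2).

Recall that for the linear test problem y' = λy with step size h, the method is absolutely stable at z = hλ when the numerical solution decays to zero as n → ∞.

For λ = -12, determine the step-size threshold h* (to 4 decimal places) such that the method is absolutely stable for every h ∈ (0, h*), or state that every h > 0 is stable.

On y'=λy, z=hλ:
  k1=λy_n ⇒ h·k1=z·y_n;  k2=λ(1+2/3z)y_n ⇒ h·k2=z(1+2/3z)y_n
  y_{n+1}/y_n = 1 + 1/12z + 11/12z(1+2/3z) = 1 + z + 11/18z²
  Hence R(z) = 1 + z + 11/18z².

Boundary: |R(x)|=1, x<0.
x=-1.76: |R|=1.1330
R=1: x+11/18x²=0 ⇒ x=−18/11=-1.6364; min R=1−1/(4·11/18)=0.5909>−1
Confirm numerically:
  x=-1.470: |R|=0.85055 <1
  x=-1.146: |R|=0.65658 <1
  x=-0.772: |R|=0.59221 <1
  x=-2.179: |R|=1.72258 >1
  x=-2.094: |R|=1.58562 >1
  x=-1.666: |R|=1.03017 >1
Stable set (-1.6364, 0).

(-1.6364,0); λ=-12 ⇒ h* = (18/11)/12 = 0.1364.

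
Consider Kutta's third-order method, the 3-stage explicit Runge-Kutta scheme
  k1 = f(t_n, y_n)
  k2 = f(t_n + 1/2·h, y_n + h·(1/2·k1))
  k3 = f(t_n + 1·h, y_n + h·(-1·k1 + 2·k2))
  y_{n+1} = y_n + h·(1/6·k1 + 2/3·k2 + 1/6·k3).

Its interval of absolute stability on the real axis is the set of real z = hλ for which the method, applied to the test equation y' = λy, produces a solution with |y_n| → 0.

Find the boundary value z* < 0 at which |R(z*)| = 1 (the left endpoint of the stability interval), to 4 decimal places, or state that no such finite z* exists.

z* = -2.5127.

On y'=λy, z=hλ:
  order 3, 3-stage ⇒ R(z)=1+z+z^2/2+z^3/6
  (e.g. R(-0.53)=0.58564, |R|=0.58564)

Find x<0 with |R(x)|<1.
x=-0.53: |R|=0.5856
|R(-1.58)|=0.0108 |R(-1.56)|=0.0241 |R(-1.32)|=0.1679
Bisect:
  x_lo=-3.3041 |R|=2.8573  x_hi=-0.3076 |R|=0.7349
  mid=-1.80581 |R|=0.15678 →hi
  mid=-2.55493 |R|=1.07072 →lo
  mid=-2.18037 |R|=0.53095 →hi
  mid=-2.36765 |R|=0.77685 →hi
  mid=-2.46129 |R|=0.91738 →hi
  mid=-2.50811 |R|=0.99240 →hi
  mid=-2.53152 |R|=1.03114 →lo
  mid=-2.51982 |R|=1.01166 →lo
  mid=-2.51396 |R|=1.00201 →lo
  ...
  [-2.51287,-2.51268] ⇒ x*=-2.5127
So |R|<1 on (-2.5127, 0).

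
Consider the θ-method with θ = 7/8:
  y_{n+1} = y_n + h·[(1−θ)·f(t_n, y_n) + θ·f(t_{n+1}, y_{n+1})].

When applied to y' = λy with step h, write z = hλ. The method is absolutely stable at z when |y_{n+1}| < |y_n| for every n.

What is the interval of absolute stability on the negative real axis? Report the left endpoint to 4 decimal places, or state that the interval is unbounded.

(−∞, 0) — no finite endpoint.

Set f=λy, z=hλ:
  y_{n+1} = y_n + z·[1/8·y_n + 7/8·y_{n+1}] ⇒ (1 − 7/8z)y_{n+1} = (1 + 1/8z)y_n
  so R(z) = (1 + 1/8z)/(1 − 7/8z).

Boundary: |R(x)|=1, x<0.
x=-1.04: |R|=0.4555
x=-2: |R|=0.2727
x=-10: |R|=0.0256
x=-100: |R|=0.1299
θ=7/8≥1/2 ⇒ |1+1/8x|<|1−7/8x| ∀x<0 ⇒ unbounded interval.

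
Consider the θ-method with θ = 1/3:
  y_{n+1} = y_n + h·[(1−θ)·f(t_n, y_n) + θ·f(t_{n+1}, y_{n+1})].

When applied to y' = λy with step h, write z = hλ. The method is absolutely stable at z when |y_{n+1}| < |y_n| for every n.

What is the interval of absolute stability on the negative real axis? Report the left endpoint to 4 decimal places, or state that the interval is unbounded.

Test eqn y'=λy, z=hλ:
  y_{n+1} = y_n + z·[2/3·y_n + 1/3·y_{n+1}] ⇒ (1 − 1/3z)y_{n+1} = (1 + 2/3z)y_n
  R(z) = (1 + 2/3z)/(1 − 1/3z).

Solve |R(x)|<1 on ℝ⁻.
x=-0.43: |R|=0.6239
R=−1: 1+2/3x = −1+1/3x ⇒ -1/3x=2 ⇒ x=2/(-1/3)=-6.0000
Confirm numerically:
  x=-5.288: |R|=0.91409 <1
  x=-4.017: |R|=0.71740 <1
  x=-3.945: |R|=0.70410 <1
  x=-6.376: |R|=1.04010 >1
  x=-6.112: |R|=1.01229 >1
  x=-6.081: |R|=1.00892 >1
So |R|<1 on (-6.0000, 0).

z∈(-6.0000,0).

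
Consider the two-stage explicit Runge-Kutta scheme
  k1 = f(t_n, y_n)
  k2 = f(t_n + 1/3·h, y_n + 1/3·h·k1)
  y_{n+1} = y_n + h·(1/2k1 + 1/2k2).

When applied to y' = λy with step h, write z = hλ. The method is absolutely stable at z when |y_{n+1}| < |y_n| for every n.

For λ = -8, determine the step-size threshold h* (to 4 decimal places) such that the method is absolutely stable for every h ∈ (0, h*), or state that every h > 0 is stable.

(-6.0000,0); λ=-8 ⇒ h* = (6)/8 = 0.7500.

Set f=λy, z=hλ:
  k1=λy_n ⇒ h·k1=z·y_n;  k2=λ(1+1/3z)y_n ⇒ h·k2=z(1+1/3z)y_n
  y_{n+1}/y_n = 1 + 1/2z + 1/2z(1+1/3z) = 1 + z + 1/6z²
  so R(z) = 1 + z + 1/6z².

Boundary: |R(x)|=1, x<0.
x=-1.56: |R|=0.1544
R=1: x+1/6x²=0 ⇒ x=−6=-6.0000; min R=1−1/(4·1/6)=-0.5000>−1
Confirm numerically:
  x=-5.193: |R|=0.30154 <1
  x=-3.495: |R|=0.45916 <1
  x=-3.117: |R|=0.49772 <1
  x=-6.302: |R|=1.31720 >1
  x=-6.078: |R|=1.07901 >1
Interval (-6.0000, 0).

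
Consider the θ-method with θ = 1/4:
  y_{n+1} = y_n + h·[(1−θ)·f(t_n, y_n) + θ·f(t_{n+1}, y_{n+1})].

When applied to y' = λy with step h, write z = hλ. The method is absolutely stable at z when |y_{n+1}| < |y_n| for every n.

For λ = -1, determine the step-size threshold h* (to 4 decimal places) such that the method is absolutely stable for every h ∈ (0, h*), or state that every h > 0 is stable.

Test eqn y'=λy, z=hλ:
  y_{n+1} = y_n + z·[3/4·y_n + 1/4·y_{n+1}] ⇒ (1 − 1/4z)y_{n+1} = (1 + 3/4z)y_n
  R(z) = (1 + 3/4z)/(1 − 1/4z).

Find x<0 with |R(x)|<1.
x=-0.75: |R|=0.3684
R=−1: 1+3/4x = −1+1/4x ⇒ -1/2x=2 ⇒ x=2/(-1/2)=-4.0000
Confirm numerically:
  x=-3.906: |R|=0.97622 <1
  x=-2.970: |R|=0.70445 <1
  x=-2.203: |R|=0.42060 <1
  x=-4.480: |R|=1.11321 >1
  x=-4.235: |R|=1.05707 >1
Interval (-4.0000, 0).

(-4.0000,0); λ=-1 ⇒ h* = (4)/1 = 4.0000.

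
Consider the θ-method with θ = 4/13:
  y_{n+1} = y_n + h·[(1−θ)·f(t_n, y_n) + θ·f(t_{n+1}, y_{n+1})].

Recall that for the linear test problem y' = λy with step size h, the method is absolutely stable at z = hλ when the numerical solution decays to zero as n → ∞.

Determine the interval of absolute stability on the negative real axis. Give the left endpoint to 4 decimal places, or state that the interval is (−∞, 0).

(-5.2000, 0).

Set f=λy, z=hλ:
  y_{n+1} = y_n + z·[9/13·y_n + 4/13·y_{n+1}] ⇒ (1 − 4/13z)y_{n+1} = (1 + 9/13z)y_n
  ⇒ R(z) = (1 + 9/13z)/(1 − 4/13z).

Need |R(x)|<1, x<0.
x=-0.39: |R|=0.6518
R=−1: 1+9/13x = −1+4/13x ⇒ -5/13x=2 ⇒ x=2/(-5/13)=-5.2000
Confirm numerically:
  x=-4.088: |R|=0.81058 <1
  x=-3.448: |R|=0.67304 <1
  x=-3.441: |R|=0.67139 <1
  x=-3.399: |R|=0.66142 <1
  x=-5.712: |R|=1.07141 >1
  x=-5.635: |R|=1.06120 >1
  x=-5.439: |R|=1.03438 >1
So |R|<1 on (-5.2000, 0).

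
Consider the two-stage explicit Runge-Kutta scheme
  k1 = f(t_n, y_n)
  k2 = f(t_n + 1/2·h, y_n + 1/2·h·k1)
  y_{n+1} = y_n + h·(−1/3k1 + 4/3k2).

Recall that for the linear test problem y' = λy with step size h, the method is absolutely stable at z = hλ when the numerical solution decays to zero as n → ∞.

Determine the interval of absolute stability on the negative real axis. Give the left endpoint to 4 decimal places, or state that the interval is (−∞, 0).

On y'=λy, z=hλ:
  k1=λy_n ⇒ h·k1=z·y_n;  k2=λ(1+1/2z)y_n ⇒ h·k2=z(1+1/2z)y_n
  y_{n+1}/y_n = 1 − 1/3z + 4/3z(1+1/2z) = 1 + z + 2/3z²
  R(z) = 1 + z + 2/3z².

Find x<0 with |R(x)|<1.
x=-1.54: |R|=1.0411
R=1: x+2/3x²=0 ⇒ x=−3/2=-1.5000; min R=1−1/(4·2/3)=0.6250>−1
Confirm numerically:
  x=-1.460: |R|=0.96107 <1
  x=-1.027: |R|=0.67615 <1
  x=-0.739: |R|=0.62508 <1
  x=-0.738: |R|=0.62510 <1
  x=-1.826: |R|=1.39685 >1
  x=-1.659: |R|=1.17585 >1
Stable set (-1.5000, 0).

(-1.5000, 0).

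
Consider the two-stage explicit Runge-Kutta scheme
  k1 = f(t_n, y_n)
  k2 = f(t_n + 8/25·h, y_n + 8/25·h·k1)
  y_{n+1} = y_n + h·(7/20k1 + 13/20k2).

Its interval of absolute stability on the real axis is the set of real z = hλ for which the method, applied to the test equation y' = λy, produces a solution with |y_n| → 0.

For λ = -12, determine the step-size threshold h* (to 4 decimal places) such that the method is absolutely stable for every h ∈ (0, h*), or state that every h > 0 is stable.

Set f=λy, z=hλ:
  k1=λy_n ⇒ h·k1=z·y_n;  k2=λ(1+8/25z)y_n ⇒ h·k2=z(1+8/25z)y_n
  y_{n+1}/y_n = 1 + 7/20z + 13/20z(1+8/25z) = 1 + z + 26/125z²
  ⇒ R(z) = 1 + z + 26/125z².

Solve |R(x)|<1 on ℝ⁻.
x=-1.26: |R|=0.0702
R=1: x+26/125x²=0 ⇒ x=−125/26=-4.8077; min R=1−1/(4·26/125)=-0.2019>−1
Confirm numerically:
  x=-4.103: |R|=0.39860 <1
  x=-3.231: |R|=0.05961 <1
  x=-2.919: |R|=0.14672 <1
  x=-2.383: |R|=0.20183 <1
  x=-5.163: |R|=1.38157 >1
  x=-5.114: |R|=1.32582 >1
  x=-4.875: |R|=1.06825 >1
Interval (-4.8077, 0).

(-4.8077,0); λ=-12 ⇒ h* = (125/26)/12 = 0.4006.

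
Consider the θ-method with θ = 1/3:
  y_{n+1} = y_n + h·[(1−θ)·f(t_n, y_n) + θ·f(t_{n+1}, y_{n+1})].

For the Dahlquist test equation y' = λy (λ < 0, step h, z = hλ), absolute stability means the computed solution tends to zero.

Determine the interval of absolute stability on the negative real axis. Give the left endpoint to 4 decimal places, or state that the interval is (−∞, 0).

(-6.0000, 0).

Test eqn y'=λy, z=hλ:
  y_{n+1} = y_n + z·[2/3·y_n + 1/3·y_{n+1}] ⇒ (1 − 1/3z)y_{n+1} = (1 + 2/3z)y_n
  Hence R(z) = (1 + 2/3z)/(1 − 1/3z).

Boundary: |R(x)|=1, x<0.
x=-1.63: |R|=0.0562
R=−1: 1+2/3x = −1+1/3x ⇒ -1/3x=2 ⇒ x=2/(-1/3)=-6.0000
Confirm numerically:
  x=-5.894: |R|=0.98808 <1
  x=-5.380: |R|=0.92601 <1
  x=-4.481: |R|=0.79695 <1
  x=-3.332: |R|=0.57865 <1
  x=-6.394: |R|=1.04194 >1
  x=-6.393: |R|=1.04184 >1
Stable set (-6.0000, 0).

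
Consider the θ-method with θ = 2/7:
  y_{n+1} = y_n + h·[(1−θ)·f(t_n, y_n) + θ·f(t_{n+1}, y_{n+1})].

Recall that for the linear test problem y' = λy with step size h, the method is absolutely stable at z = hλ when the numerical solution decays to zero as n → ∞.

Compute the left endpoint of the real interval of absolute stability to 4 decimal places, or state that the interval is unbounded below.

Test eqn y'=λy, z=hλ:
  y_{n+1} = y_n + z·[5/7·y_n + 2/7·y_{n+1}] ⇒ (1 − 2/7z)y_{n+1} = (1 + 5/7z)y_n
  ⇒ R(z) = (1 + 5/7z)/(1 − 2/7z).

Solve |R(x)|<1 on ℝ⁻.
x=-1.57: |R|=0.0838
R=−1: 1+5/7x = −1+2/7x ⇒ -3/7x=2 ⇒ x=2/(-3/7)=-4.6667
Confirm numerically:
  x=-4.525: |R|=0.97352 <1
  x=-3.836: |R|=0.83015 <1
  x=-3.783: |R|=0.81800 <1
  x=-2.427: |R|=0.43319 <1
  x=-5.097: |R|=1.07508 >1
  x=-4.700: |R|=1.00610 >1
Stable set (-4.6667, 0).

z* = -4.6667.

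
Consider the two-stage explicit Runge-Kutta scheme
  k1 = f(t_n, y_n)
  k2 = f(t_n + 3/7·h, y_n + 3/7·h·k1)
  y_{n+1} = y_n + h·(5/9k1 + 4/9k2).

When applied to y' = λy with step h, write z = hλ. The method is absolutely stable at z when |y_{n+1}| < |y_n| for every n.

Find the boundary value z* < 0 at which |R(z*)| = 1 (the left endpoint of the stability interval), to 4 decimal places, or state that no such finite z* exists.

z* = -5.2500.

Set f=λy, z=hλ:
  k1=λy_n ⇒ h·k1=z·y_n;  k2=λ(1+3/7z)y_n ⇒ h·k2=z(1+3/7z)y_n
  y_{n+1}/y_n = 1 + 5/9z + 4/9z(1+3/7z) = 1 + z + 4/21z²
  Hence R(z) = 1 + z + 4/21z².

Boundary: |R(x)|=1, x<0.
x=-1.1: |R|=0.1305
R=1: x+4/21x²=0 ⇒ x=−21/4=-5.2500; min R=1−1/(4·4/21)=-0.3125>−1
Confirm numerically:
  x=-4.380: |R|=0.27417 <1
  x=-2.697: |R|=0.31151 <1
  x=-2.136: |R|=0.26695 <1
  x=-5.831: |R|=1.64530 >1
  x=-5.420: |R|=1.17550 >1
So |R|<1 on (-5.2500, 0).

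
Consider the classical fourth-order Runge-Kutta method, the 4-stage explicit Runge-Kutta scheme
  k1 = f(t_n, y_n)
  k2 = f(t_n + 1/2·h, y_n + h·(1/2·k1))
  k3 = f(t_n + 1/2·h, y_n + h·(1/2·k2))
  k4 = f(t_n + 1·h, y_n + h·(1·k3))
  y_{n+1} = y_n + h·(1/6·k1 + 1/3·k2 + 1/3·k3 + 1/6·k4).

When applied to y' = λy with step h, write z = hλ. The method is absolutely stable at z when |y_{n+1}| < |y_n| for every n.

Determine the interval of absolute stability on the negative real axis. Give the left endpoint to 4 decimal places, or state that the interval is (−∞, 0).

With y'=λy (z=hλ):
  order 4, 4-stage ⇒ R(z)=1+z+z^2/2+z^3/6+z^4/24
  (e.g. R(-0.61)=0.54399, |R|=0.54399)

Need |R(x)|<1, x<0.
x=-0.61: |R|=0.5440
|R(-2.97)|=1.3161 |R(-2.57)|=0.7210 |R(-2.12)|=0.3808
Bisect:
  x_lo=-3.6309 |R|=3.2247  x_hi=-0.1372 |R|=0.8718
  mid=-1.88408 |R|=0.30116 →hi
  mid=-2.75750 |R|=0.95890 →hi
  mid=-3.19421 |R|=1.81307 →lo
  mid=-2.97586 |R|=1.32744 →lo
  mid=-2.86668 |R|=1.12980 →lo
  mid=-2.81209 |R|=1.04116 →lo
  mid=-2.78479 |R|=0.99925 →hi
  mid=-2.79844 |R|=1.02001 →lo
  ...
  [-2.78543,-2.78522] ⇒ x*=-2.7853
Stable set (-2.7853, 0).

(-2.7853, 0).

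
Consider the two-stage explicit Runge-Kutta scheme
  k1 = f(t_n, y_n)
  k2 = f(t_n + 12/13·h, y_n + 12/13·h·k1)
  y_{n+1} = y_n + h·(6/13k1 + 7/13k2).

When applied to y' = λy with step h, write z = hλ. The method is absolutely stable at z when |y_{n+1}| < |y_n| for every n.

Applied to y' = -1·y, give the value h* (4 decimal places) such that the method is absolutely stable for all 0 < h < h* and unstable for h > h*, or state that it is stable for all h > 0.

(-2.0119,0); λ=-1 ⇒ h* = (169/84)/1 = 2.0119.

Set f=λy, z=hλ:
  k1=λy_n ⇒ h·k1=z·y_n;  k2=λ(1+12/13z)y_n ⇒ h·k2=z(1+12/13z)y_n
  y_{n+1}/y_n = 1 + 6/13z + 7/13z(1+12/13z) = 1 + z + 84/169z²
  ⇒ R(z) = 1 + z + 84/169z².

Find x<0 with |R(x)|<1.
x=-1.37: |R|=0.5629
R=1: x+84/169x²=0 ⇒ x=−169/84=-2.0119; min R=1−1/(4·84/169)=0.4970>−1
Confirm numerically:
  x=-1.855: |R|=0.85533 <1
  x=-1.745: |R|=0.76850 <1
  x=-1.622: |R|=0.68566 <1
  x=-1.285: |R|=0.53573 <1
  x=-2.336: |R|=1.37630 >1
  x=-2.282: |R|=1.30636 >1
Interval (-2.0119, 0).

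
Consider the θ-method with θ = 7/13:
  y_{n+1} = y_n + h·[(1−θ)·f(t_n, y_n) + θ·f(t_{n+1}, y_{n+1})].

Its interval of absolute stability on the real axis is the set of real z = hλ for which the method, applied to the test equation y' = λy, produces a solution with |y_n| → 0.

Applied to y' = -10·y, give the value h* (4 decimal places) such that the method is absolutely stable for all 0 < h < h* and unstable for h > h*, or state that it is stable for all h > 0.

unbounded; (−∞, 0). Any h>0 works for λ=-10.

With y'=λy (z=hλ):
  y_{n+1} = y_n + z·[6/13·y_n + 7/13·y_{n+1}] ⇒ (1 − 7/13z)y_{n+1} = (1 + 6/13z)y_n
  R(z) = (1 + 6/13z)/(1 − 7/13z).

Boundary: |R(x)|=1, x<0.
x=-1.09: |R|=0.3131
x=-2: |R|=0.0370
x=-10: |R|=0.5663
x=-100: |R|=0.8233
θ=7/13≥1/2 ⇒ |1+6/13x|<|1−7/13x| ∀x<0 ⇒ unbounded interval.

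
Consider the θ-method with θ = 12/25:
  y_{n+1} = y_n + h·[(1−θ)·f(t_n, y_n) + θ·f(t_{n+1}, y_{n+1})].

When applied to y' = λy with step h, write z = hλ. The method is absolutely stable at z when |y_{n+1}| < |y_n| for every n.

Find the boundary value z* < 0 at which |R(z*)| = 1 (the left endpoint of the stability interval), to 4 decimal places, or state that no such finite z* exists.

z* = -50.0000.

Set f=λy, z=hλ:
  y_{n+1} = y_n + z·[13/25·y_n + 12/25·y_{n+1}] ⇒ (1 − 12/25z)y_{n+1} = (1 + 13/25z)y_n
  Hence R(z) = (1 + 13/25z)/(1 − 12/25z).

Need |R(x)|<1, x<0.
x=-1.59: |R|=0.0982
R=−1: 1+13/25x = −1+12/25x ⇒ -1/25x=2 ⇒ x=2/(-1/25)=-50.0000
Confirm numerically:
  x=-28.535: |R|=0.94158 <1
  x=-28.385: |R|=0.94088 <1
  x=-20.017: |R|=0.88694 <1
  x=-50.392: |R|=1.00062 >1
  x=-50.325: |R|=1.00052 >1
  x=-50.068: |R|=1.00011 >1
So |R|<1 on (-50.0000, 0).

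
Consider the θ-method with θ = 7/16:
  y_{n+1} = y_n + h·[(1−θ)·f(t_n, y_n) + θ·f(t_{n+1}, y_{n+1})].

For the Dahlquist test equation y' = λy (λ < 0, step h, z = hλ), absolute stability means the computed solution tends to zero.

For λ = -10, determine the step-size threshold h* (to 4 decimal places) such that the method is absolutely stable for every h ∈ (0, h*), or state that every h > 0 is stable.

With y'=λy (z=hλ):
  y_{n+1} = y_n + z·[9/16·y_n + 7/16·y_{n+1}] ⇒ (1 − 7/16z)y_{n+1} = (1 + 9/16z)y_n
  so R(z) = (1 + 9/16z)/(1 − 7/16z).

Find x<0 with |R(x)|<1.
x=-1.4: |R|=0.1318
R=−1: 1+9/16x = −1+7/16x ⇒ -1/8x=2 ⇒ x=2/(-1/8)=-16.0000
Confirm numerically:
  x=-14.743: |R|=0.97891 <1
  x=-12.053: |R|=0.92135 <1
  x=-7.935: |R|=0.77455 <1
  x=-16.596: |R|=1.00902 >1
  x=-16.537: |R|=1.00815 >1
  x=-16.064: |R|=1.00100 >1
So |R|<1 on (-16.0000, 0).

(-16.0000,0); λ=-10 ⇒ h* = (16)/10 = 1.6000.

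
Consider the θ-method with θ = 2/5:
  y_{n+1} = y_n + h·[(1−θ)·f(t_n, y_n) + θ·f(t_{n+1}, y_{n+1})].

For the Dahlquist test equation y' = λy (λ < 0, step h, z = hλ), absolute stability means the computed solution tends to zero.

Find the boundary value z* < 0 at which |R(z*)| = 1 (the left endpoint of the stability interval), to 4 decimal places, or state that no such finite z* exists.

z* = -10.0000.

With y'=λy (z=hλ):
  y_{n+1} = y_n + z·[3/5·y_n + 2/5·y_{n+1}] ⇒ (1 − 2/5z)y_{n+1} = (1 + 3/5z)y_n
  ⇒ R(z) = (1 + 3/5z)/(1 − 2/5z).

Find x<0 with |R(x)|<1.
x=-0.86: |R|=0.3601
R=−1: 1+3/5x = −1+2/5x ⇒ -1/5x=2 ⇒ x=2/(-1/5)=-10.0000
Confirm numerically:
  x=-9.822: |R|=0.99278 <1
  x=-9.022: |R|=0.95756 <1
  x=-4.669: |R|=0.62819 <1
  x=-4.609: |R|=0.62083 <1
  x=-10.461: |R|=1.01778 >1
  x=-10.425: |R|=1.01644 >1
  x=-10.163: |R|=1.00644 >1
Stable set (-10.0000, 0).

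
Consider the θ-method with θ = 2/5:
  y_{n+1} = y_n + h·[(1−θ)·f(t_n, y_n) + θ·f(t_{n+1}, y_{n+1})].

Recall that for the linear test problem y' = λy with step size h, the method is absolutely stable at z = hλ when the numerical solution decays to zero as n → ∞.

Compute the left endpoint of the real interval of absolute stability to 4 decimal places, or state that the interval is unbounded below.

Set f=λy, z=hλ:
  y_{n+1} = y_n + z·[3/5·y_n + 2/5·y_{n+1}] ⇒ (1 − 2/5z)y_{n+1} = (1 + 3/5z)y_n
  R(z) = (1 + 3/5z)/(1 − 2/5z).

Solve |R(x)|<1 on ℝ⁻.
x=-1.62: |R|=0.0170
R=−1: 1+3/5x = −1+2/5x ⇒ -1/5x=2 ⇒ x=2/(-1/5)=-10.0000
Confirm numerically:
  x=-9.431: |R|=0.97615 <1
  x=-9.194: |R|=0.96554 <1
  x=-8.811: |R|=0.94744 <1
  x=-5.776: |R|=0.74480 <1
  x=-10.189: |R|=1.00745 >1
  x=-10.181: |R|=1.00714 >1
So |R|<1 on (-10.0000, 0).

left endpoint -10.0000.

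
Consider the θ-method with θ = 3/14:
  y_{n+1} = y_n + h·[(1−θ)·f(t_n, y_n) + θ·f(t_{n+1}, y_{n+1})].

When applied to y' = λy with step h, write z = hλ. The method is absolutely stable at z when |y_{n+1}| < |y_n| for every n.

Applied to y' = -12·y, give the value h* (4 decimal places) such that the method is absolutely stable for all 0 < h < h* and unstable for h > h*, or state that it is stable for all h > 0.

(-3.5000,0); λ=-12 ⇒ h* = (7/2)/12 = 0.2917.

On y'=λy, z=hλ:
  y_{n+1} = y_n + z·[11/14·y_n + 3/14·y_{n+1}] ⇒ (1 − 3/14z)y_{n+1} = (1 + 11/14z)y_n
  ⇒ R(z) = (1 + 11/14z)/(1 − 3/14z).

Need |R(x)|<1, x<0.
x=-1.14: |R|=0.0838
R=−1: 1+11/14x = −1+3/14x ⇒ -4/7x=2 ⇒ x=2/(-4/7)=-3.5000
Confirm numerically:
  x=-3.125: |R|=0.87166 <1
  x=-2.956: |R|=0.80969 <1
  x=-2.770: |R|=0.73823 <1
  x=-3.919: |R|=1.13014 >1
  x=-3.910: |R|=1.12748 >1
  x=-3.874: |R|=1.11677 >1
Interval (-3.5000, 0).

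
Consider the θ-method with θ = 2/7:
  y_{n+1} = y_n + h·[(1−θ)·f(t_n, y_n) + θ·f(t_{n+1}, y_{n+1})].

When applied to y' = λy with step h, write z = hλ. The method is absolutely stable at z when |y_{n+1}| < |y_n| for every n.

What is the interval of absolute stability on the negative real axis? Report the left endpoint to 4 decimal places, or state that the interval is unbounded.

Test eqn y'=λy, z=hλ:
  y_{n+1} = y_n + z·[5/7·y_n + 2/7·y_{n+1}] ⇒ (1 − 2/7z)y_{n+1} = (1 + 5/7z)y_n
  Hence R(z) = (1 + 5/7z)/(1 − 2/7z).

Boundary: |R(x)|=1, x<0.
x=-0.52: |R|=0.5473
R=−1: 1+5/7x = −1+2/7x ⇒ -3/7x=2 ⇒ x=2/(-3/7)=-4.6667
Confirm numerically:
  x=-4.333: |R|=0.93610 <1
  x=-3.731: |R|=0.80591 <1
  x=-2.871: |R|=0.57722 <1
  x=-5.040: |R|=1.06557 >1
  x=-4.719: |R|=1.00955 >1
Stable set (-4.6667, 0).

(-4.6667, 0).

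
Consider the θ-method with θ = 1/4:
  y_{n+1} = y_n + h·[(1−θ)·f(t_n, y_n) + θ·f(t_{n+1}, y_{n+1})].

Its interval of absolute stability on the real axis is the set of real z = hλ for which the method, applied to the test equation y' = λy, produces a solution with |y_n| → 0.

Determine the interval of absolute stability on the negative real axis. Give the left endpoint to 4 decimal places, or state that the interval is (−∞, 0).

With y'=λy (z=hλ):
  y_{n+1} = y_n + z·[3/4·y_n + 1/4·y_{n+1}] ⇒ (1 − 1/4z)y_{n+1} = (1 + 3/4z)y_n
  so R(z) = (1 + 3/4z)/(1 − 1/4z).

Need |R(x)|<1, x<0.
x=-0.85: |R|=0.2990
R=−1: 1+3/4x = −1+1/4x ⇒ -1/2x=2 ⇒ x=2/(-1/2)=-4.0000
Confirm numerically:
  x=-2.976: |R|=0.70642 <1
  x=-2.248: |R|=0.43918 <1
  x=-1.969: |R|=0.31948 <1
  x=-1.687: |R|=0.18657 <1
  x=-4.252: |R|=1.06108 >1
  x=-4.068: |R|=1.01686 >1
So |R|<1 on (-4.0000, 0).

z∈(-4.0000,0).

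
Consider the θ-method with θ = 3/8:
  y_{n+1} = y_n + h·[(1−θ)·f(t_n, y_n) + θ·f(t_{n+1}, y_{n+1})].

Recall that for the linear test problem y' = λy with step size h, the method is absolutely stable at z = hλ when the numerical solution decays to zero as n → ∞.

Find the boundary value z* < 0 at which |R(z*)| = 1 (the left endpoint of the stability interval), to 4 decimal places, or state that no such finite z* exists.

With y'=λy (z=hλ):
  y_{n+1} = y_n + z·[5/8·y_n + 3/8·y_{n+1}] ⇒ (1 − 3/8z)y_{n+1} = (1 + 5/8z)y_n
  so R(z) = (1 + 5/8z)/(1 − 3/8z).

Need |R(x)|<1, x<0.
x=-1.26: |R|=0.1443
R=−1: 1+5/8x = −1+3/8x ⇒ -1/4x=2 ⇒ x=2/(-1/4)=-8.0000
Confirm numerically:
  x=-6.822: |R|=0.91723 <1
  x=-6.628: |R|=0.90159 <1
  x=-3.401: |R|=0.49470 <1
  x=-8.372: |R|=1.02247 >1
  x=-8.291: |R|=1.01770 >1
Stable set (-8.0000, 0).

left endpoint -8.0000.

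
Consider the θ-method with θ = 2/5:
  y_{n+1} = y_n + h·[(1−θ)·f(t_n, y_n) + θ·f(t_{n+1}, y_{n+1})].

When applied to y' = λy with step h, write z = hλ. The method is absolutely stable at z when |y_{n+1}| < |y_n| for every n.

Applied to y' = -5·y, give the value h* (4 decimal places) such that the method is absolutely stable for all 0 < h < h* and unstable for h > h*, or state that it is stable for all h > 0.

Set f=λy, z=hλ:
  y_{n+1} = y_n + z·[3/5·y_n + 2/5·y_{n+1}] ⇒ (1 − 2/5z)y_{n+1} = (1 + 3/5z)y_n
  Hence R(z) = (1 + 3/5z)/(1 − 2/5z).

Find x<0 with |R(x)|<1.
x=-1.31: |R|=0.1404
R=−1: 1+3/5x = −1+2/5x ⇒ -1/5x=2 ⇒ x=2/(-1/5)=-10.0000
Confirm numerically:
  x=-9.027: |R|=0.95779 <1
  x=-7.351: |R|=0.86555 <1
  x=-7.062: |R|=0.84637 <1
  x=-4.439: |R|=0.59929 <1
  x=-10.480: |R|=1.01849 >1
  x=-10.164: |R|=1.00648 >1
  x=-10.030: |R|=1.00120 >1
So |R|<1 on (-10.0000, 0).

(-10.0000,0); λ=-5 ⇒ h* = (10)/5 = 2.0000.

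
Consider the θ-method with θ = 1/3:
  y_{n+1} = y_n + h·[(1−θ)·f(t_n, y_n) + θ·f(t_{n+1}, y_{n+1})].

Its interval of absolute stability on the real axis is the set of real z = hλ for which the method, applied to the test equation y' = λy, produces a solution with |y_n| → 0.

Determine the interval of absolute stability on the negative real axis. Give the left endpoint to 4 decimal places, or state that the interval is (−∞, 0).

z∈(-6.0000,0).

Set f=λy, z=hλ:
  y_{n+1} = y_n + z·[2/3·y_n + 1/3·y_{n+1}] ⇒ (1 − 1/3z)y_{n+1} = (1 + 2/3z)y_n
  ⇒ R(z) = (1 + 2/3z)/(1 − 1/3z).

Find x<0 with |R(x)|<1.
x=-1.32: |R|=0.0833
R=−1: 1+2/3x = −1+1/3x ⇒ -1/3x=2 ⇒ x=2/(-1/3)=-6.0000
Confirm numerically:
  x=-5.073: |R|=0.88517 <1
  x=-4.992: |R|=0.87387 <1
  x=-4.499: |R|=0.79984 <1
  x=-6.589: |R|=1.06142 >1
  x=-6.467: |R|=1.04933 >1
Stable set (-6.0000, 0).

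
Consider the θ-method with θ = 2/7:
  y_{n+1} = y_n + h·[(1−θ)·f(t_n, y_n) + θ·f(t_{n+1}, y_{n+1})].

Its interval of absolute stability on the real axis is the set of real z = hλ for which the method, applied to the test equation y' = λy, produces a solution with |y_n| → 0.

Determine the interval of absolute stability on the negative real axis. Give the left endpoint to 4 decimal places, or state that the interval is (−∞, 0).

Test eqn y'=λy, z=hλ:
  y_{n+1} = y_n + z·[5/7·y_n + 2/7·y_{n+1}] ⇒ (1 − 2/7z)y_{n+1} = (1 + 5/7z)y_n
  so R(z) = (1 + 5/7z)/(1 − 2/7z).

Solve |R(x)|<1 on ℝ⁻.
x=-0.8: |R|=0.3488
R=−1: 1+5/7x = −1+2/7x ⇒ -3/7x=2 ⇒ x=2/(-3/7)=-4.6667
Confirm numerically:
  x=-4.017: |R|=0.87036 <1
  x=-3.975: |R|=0.86120 <1
  x=-3.504: |R|=0.75100 <1
  x=-2.686: |R|=0.51972 <1
  x=-5.093: |R|=1.07442 >1
  x=-4.984: |R|=1.05611 >1
  x=-4.860: |R|=1.03469 >1
Stable set (-4.6667, 0).

(-4.6667, 0).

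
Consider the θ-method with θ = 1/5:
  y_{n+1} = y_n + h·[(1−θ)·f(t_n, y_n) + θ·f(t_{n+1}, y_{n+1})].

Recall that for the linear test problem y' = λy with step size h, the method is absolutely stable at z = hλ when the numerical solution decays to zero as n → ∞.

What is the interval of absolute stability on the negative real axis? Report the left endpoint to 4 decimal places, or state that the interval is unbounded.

With y'=λy (z=hλ):
  y_{n+1} = y_n + z·[4/5·y_n + 1/5·y_{n+1}] ⇒ (1 − 1/5z)y_{n+1} = (1 + 4/5z)y_n
  R(z) = (1 + 4/5z)/(1 − 1/5z).

Boundary: |R(x)|=1, x<0.
x=-0.55: |R|=0.5045
R=−1: 1+4/5x = −1+1/5x ⇒ -3/5x=2 ⇒ x=2/(-3/5)=-3.3333
Confirm numerically:
  x=-2.343: |R|=0.59540 <1
  x=-2.136: |R|=0.49664 <1
  x=-1.580: |R|=0.20061 <1
  x=-3.903: |R|=1.19196 >1
  x=-3.817: |R|=1.16457 >1
  x=-3.523: |R|=1.06676 >1
So |R|<1 on (-3.3333, 0).

(-3.3333, 0).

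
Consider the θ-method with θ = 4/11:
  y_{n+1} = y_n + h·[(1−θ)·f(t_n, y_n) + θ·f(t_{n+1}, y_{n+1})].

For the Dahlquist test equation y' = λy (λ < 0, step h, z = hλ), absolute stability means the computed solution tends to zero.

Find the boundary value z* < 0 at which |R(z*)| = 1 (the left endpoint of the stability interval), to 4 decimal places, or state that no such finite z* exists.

On y'=λy, z=hλ:
  y_{n+1} = y_n + z·[7/11·y_n + 4/11·y_{n+1}] ⇒ (1 − 4/11z)y_{n+1} = (1 + 7/11z)y_n
  Hence R(z) = (1 + 7/11z)/(1 − 4/11z).

Boundary: |R(x)|=1, x<0.
x=-1.52: |R|=0.0211
R=−1: 1+7/11x = −1+4/11x ⇒ -3/11x=2 ⇒ x=2/(-3/11)=-7.3333
Confirm numerically:
  x=-4.798: |R|=0.74808 <1
  x=-3.579: |R|=0.55510 <1
  x=-3.514: |R|=0.54270 <1
  x=-3.275: |R|=0.49481 <1
  x=-7.903: |R|=1.04011 >1
  x=-7.783: |R|=1.03202 >1
  x=-7.661: |R|=1.02360 >1
Stable set (-7.3333, 0).

left endpoint -7.3333.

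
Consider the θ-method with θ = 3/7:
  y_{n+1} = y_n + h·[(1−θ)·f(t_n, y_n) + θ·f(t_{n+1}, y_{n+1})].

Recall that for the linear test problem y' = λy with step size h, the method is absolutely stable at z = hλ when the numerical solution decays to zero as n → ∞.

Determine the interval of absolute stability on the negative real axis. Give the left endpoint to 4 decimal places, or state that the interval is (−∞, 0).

(-14.0000, 0).

Test eqn y'=λy, z=hλ:
  y_{n+1} = y_n + z·[4/7·y_n + 3/7·y_{n+1}] ⇒ (1 − 3/7z)y_{n+1} = (1 + 4/7z)y_n
  R(z) = (1 + 4/7z)/(1 − 3/7z).

Find x<0 with |R(x)|<1.
x=-1.46: |R|=0.1019
R=−1: 1+4/7x = −1+3/7x ⇒ -1/7x=2 ⇒ x=2/(-1/7)=-14.0000
Confirm numerically:
  x=-11.600: |R|=0.94258 <1
  x=-11.169: |R|=0.93011 <1
  x=-9.666: |R|=0.87960 <1
  x=-7.747: |R|=0.79323 <1
  x=-14.453: |R|=1.00900 >1
  x=-14.155: |R|=1.00313 >1
Stable set (-14.0000, 0).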